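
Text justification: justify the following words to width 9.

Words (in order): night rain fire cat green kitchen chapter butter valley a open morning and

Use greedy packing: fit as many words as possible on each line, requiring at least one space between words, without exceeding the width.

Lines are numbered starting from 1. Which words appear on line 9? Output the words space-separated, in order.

Answer: morning

Derivation:
Line 1: ['night'] (min_width=5, slack=4)
Line 2: ['rain', 'fire'] (min_width=9, slack=0)
Line 3: ['cat', 'green'] (min_width=9, slack=0)
Line 4: ['kitchen'] (min_width=7, slack=2)
Line 5: ['chapter'] (min_width=7, slack=2)
Line 6: ['butter'] (min_width=6, slack=3)
Line 7: ['valley', 'a'] (min_width=8, slack=1)
Line 8: ['open'] (min_width=4, slack=5)
Line 9: ['morning'] (min_width=7, slack=2)
Line 10: ['and'] (min_width=3, slack=6)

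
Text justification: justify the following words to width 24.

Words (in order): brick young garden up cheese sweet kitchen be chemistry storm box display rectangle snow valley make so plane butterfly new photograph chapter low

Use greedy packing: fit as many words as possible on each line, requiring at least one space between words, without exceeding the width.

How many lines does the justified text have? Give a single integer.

Answer: 7

Derivation:
Line 1: ['brick', 'young', 'garden', 'up'] (min_width=21, slack=3)
Line 2: ['cheese', 'sweet', 'kitchen', 'be'] (min_width=23, slack=1)
Line 3: ['chemistry', 'storm', 'box'] (min_width=19, slack=5)
Line 4: ['display', 'rectangle', 'snow'] (min_width=22, slack=2)
Line 5: ['valley', 'make', 'so', 'plane'] (min_width=20, slack=4)
Line 6: ['butterfly', 'new', 'photograph'] (min_width=24, slack=0)
Line 7: ['chapter', 'low'] (min_width=11, slack=13)
Total lines: 7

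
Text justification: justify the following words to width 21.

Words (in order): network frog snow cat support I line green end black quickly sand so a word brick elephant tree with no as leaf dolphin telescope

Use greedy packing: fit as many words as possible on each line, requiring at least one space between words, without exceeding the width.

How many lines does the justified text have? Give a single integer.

Answer: 7

Derivation:
Line 1: ['network', 'frog', 'snow', 'cat'] (min_width=21, slack=0)
Line 2: ['support', 'I', 'line', 'green'] (min_width=20, slack=1)
Line 3: ['end', 'black', 'quickly'] (min_width=17, slack=4)
Line 4: ['sand', 'so', 'a', 'word', 'brick'] (min_width=20, slack=1)
Line 5: ['elephant', 'tree', 'with', 'no'] (min_width=21, slack=0)
Line 6: ['as', 'leaf', 'dolphin'] (min_width=15, slack=6)
Line 7: ['telescope'] (min_width=9, slack=12)
Total lines: 7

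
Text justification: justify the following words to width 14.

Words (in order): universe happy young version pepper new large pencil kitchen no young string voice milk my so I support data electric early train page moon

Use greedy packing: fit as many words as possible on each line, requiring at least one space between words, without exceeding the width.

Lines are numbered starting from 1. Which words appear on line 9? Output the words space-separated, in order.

Answer: data electric

Derivation:
Line 1: ['universe', 'happy'] (min_width=14, slack=0)
Line 2: ['young', 'version'] (min_width=13, slack=1)
Line 3: ['pepper', 'new'] (min_width=10, slack=4)
Line 4: ['large', 'pencil'] (min_width=12, slack=2)
Line 5: ['kitchen', 'no'] (min_width=10, slack=4)
Line 6: ['young', 'string'] (min_width=12, slack=2)
Line 7: ['voice', 'milk', 'my'] (min_width=13, slack=1)
Line 8: ['so', 'I', 'support'] (min_width=12, slack=2)
Line 9: ['data', 'electric'] (min_width=13, slack=1)
Line 10: ['early', 'train'] (min_width=11, slack=3)
Line 11: ['page', 'moon'] (min_width=9, slack=5)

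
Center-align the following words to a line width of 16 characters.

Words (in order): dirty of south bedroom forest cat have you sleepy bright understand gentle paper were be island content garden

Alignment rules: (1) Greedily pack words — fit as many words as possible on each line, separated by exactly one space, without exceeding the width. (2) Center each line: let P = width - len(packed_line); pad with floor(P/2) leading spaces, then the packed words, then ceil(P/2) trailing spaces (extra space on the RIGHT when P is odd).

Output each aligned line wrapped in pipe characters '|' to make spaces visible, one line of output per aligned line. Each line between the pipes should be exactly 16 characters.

Answer: | dirty of south |
| bedroom forest |
|  cat have you  |
| sleepy bright  |
|   understand   |
|  gentle paper  |
| were be island |
| content garden |

Derivation:
Line 1: ['dirty', 'of', 'south'] (min_width=14, slack=2)
Line 2: ['bedroom', 'forest'] (min_width=14, slack=2)
Line 3: ['cat', 'have', 'you'] (min_width=12, slack=4)
Line 4: ['sleepy', 'bright'] (min_width=13, slack=3)
Line 5: ['understand'] (min_width=10, slack=6)
Line 6: ['gentle', 'paper'] (min_width=12, slack=4)
Line 7: ['were', 'be', 'island'] (min_width=14, slack=2)
Line 8: ['content', 'garden'] (min_width=14, slack=2)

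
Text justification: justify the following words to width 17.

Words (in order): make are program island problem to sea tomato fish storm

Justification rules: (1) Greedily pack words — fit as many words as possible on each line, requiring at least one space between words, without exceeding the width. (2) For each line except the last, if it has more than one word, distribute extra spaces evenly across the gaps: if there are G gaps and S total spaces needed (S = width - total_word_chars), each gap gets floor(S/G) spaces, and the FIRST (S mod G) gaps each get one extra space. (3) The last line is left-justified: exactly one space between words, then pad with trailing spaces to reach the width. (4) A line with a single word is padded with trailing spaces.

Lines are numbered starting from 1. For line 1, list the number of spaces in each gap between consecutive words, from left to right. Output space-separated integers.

Line 1: ['make', 'are', 'program'] (min_width=16, slack=1)
Line 2: ['island', 'problem', 'to'] (min_width=17, slack=0)
Line 3: ['sea', 'tomato', 'fish'] (min_width=15, slack=2)
Line 4: ['storm'] (min_width=5, slack=12)

Answer: 2 1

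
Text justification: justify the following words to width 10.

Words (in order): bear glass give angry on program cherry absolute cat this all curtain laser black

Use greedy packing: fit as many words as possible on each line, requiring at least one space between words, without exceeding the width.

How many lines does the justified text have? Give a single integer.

Answer: 10

Derivation:
Line 1: ['bear', 'glass'] (min_width=10, slack=0)
Line 2: ['give', 'angry'] (min_width=10, slack=0)
Line 3: ['on', 'program'] (min_width=10, slack=0)
Line 4: ['cherry'] (min_width=6, slack=4)
Line 5: ['absolute'] (min_width=8, slack=2)
Line 6: ['cat', 'this'] (min_width=8, slack=2)
Line 7: ['all'] (min_width=3, slack=7)
Line 8: ['curtain'] (min_width=7, slack=3)
Line 9: ['laser'] (min_width=5, slack=5)
Line 10: ['black'] (min_width=5, slack=5)
Total lines: 10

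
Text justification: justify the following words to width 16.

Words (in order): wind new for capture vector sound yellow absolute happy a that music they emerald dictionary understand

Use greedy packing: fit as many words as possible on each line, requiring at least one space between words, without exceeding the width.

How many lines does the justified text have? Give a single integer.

Answer: 8

Derivation:
Line 1: ['wind', 'new', 'for'] (min_width=12, slack=4)
Line 2: ['capture', 'vector'] (min_width=14, slack=2)
Line 3: ['sound', 'yellow'] (min_width=12, slack=4)
Line 4: ['absolute', 'happy', 'a'] (min_width=16, slack=0)
Line 5: ['that', 'music', 'they'] (min_width=15, slack=1)
Line 6: ['emerald'] (min_width=7, slack=9)
Line 7: ['dictionary'] (min_width=10, slack=6)
Line 8: ['understand'] (min_width=10, slack=6)
Total lines: 8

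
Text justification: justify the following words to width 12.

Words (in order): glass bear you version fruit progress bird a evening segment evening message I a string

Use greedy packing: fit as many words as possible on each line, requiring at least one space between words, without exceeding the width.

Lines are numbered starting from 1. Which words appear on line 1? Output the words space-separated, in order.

Line 1: ['glass', 'bear'] (min_width=10, slack=2)
Line 2: ['you', 'version'] (min_width=11, slack=1)
Line 3: ['fruit'] (min_width=5, slack=7)
Line 4: ['progress'] (min_width=8, slack=4)
Line 5: ['bird', 'a'] (min_width=6, slack=6)
Line 6: ['evening'] (min_width=7, slack=5)
Line 7: ['segment'] (min_width=7, slack=5)
Line 8: ['evening'] (min_width=7, slack=5)
Line 9: ['message', 'I', 'a'] (min_width=11, slack=1)
Line 10: ['string'] (min_width=6, slack=6)

Answer: glass bear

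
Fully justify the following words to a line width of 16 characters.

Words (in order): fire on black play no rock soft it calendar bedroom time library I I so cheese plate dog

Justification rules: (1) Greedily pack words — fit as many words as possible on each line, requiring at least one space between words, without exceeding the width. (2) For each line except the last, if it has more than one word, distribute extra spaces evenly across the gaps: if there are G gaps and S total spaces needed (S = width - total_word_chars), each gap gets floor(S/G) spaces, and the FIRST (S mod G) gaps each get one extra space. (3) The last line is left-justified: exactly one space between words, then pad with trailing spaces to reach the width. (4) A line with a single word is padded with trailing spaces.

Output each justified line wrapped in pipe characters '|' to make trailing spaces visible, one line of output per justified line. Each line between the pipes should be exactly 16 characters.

Line 1: ['fire', 'on', 'black'] (min_width=13, slack=3)
Line 2: ['play', 'no', 'rock'] (min_width=12, slack=4)
Line 3: ['soft', 'it', 'calendar'] (min_width=16, slack=0)
Line 4: ['bedroom', 'time'] (min_width=12, slack=4)
Line 5: ['library', 'I', 'I', 'so'] (min_width=14, slack=2)
Line 6: ['cheese', 'plate', 'dog'] (min_width=16, slack=0)

Answer: |fire   on  black|
|play   no   rock|
|soft it calendar|
|bedroom     time|
|library  I  I so|
|cheese plate dog|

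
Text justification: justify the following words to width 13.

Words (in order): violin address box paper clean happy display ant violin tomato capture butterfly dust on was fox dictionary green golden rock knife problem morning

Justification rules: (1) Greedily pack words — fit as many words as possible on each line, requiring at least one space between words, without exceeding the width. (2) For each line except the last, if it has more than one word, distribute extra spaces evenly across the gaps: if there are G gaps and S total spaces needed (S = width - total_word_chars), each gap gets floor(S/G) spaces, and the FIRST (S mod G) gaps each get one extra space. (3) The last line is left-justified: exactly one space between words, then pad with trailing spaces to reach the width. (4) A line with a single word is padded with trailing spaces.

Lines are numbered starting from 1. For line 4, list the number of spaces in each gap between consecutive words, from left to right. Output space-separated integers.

Line 1: ['violin'] (min_width=6, slack=7)
Line 2: ['address', 'box'] (min_width=11, slack=2)
Line 3: ['paper', 'clean'] (min_width=11, slack=2)
Line 4: ['happy', 'display'] (min_width=13, slack=0)
Line 5: ['ant', 'violin'] (min_width=10, slack=3)
Line 6: ['tomato'] (min_width=6, slack=7)
Line 7: ['capture'] (min_width=7, slack=6)
Line 8: ['butterfly'] (min_width=9, slack=4)
Line 9: ['dust', 'on', 'was'] (min_width=11, slack=2)
Line 10: ['fox'] (min_width=3, slack=10)
Line 11: ['dictionary'] (min_width=10, slack=3)
Line 12: ['green', 'golden'] (min_width=12, slack=1)
Line 13: ['rock', 'knife'] (min_width=10, slack=3)
Line 14: ['problem'] (min_width=7, slack=6)
Line 15: ['morning'] (min_width=7, slack=6)

Answer: 1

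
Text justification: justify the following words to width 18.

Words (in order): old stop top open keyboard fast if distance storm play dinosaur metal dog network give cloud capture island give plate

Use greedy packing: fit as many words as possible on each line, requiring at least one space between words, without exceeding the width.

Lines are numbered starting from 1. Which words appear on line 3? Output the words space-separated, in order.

Answer: distance storm

Derivation:
Line 1: ['old', 'stop', 'top', 'open'] (min_width=17, slack=1)
Line 2: ['keyboard', 'fast', 'if'] (min_width=16, slack=2)
Line 3: ['distance', 'storm'] (min_width=14, slack=4)
Line 4: ['play', 'dinosaur'] (min_width=13, slack=5)
Line 5: ['metal', 'dog', 'network'] (min_width=17, slack=1)
Line 6: ['give', 'cloud', 'capture'] (min_width=18, slack=0)
Line 7: ['island', 'give', 'plate'] (min_width=17, slack=1)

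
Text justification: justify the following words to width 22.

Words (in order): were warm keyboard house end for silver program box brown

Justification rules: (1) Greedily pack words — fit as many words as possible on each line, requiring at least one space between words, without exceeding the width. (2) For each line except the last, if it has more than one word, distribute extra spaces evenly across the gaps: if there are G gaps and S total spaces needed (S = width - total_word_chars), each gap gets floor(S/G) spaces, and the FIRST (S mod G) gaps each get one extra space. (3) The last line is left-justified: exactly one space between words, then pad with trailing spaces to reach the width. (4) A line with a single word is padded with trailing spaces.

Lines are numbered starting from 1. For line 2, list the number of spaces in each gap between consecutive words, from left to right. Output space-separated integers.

Answer: 2 2 1

Derivation:
Line 1: ['were', 'warm', 'keyboard'] (min_width=18, slack=4)
Line 2: ['house', 'end', 'for', 'silver'] (min_width=20, slack=2)
Line 3: ['program', 'box', 'brown'] (min_width=17, slack=5)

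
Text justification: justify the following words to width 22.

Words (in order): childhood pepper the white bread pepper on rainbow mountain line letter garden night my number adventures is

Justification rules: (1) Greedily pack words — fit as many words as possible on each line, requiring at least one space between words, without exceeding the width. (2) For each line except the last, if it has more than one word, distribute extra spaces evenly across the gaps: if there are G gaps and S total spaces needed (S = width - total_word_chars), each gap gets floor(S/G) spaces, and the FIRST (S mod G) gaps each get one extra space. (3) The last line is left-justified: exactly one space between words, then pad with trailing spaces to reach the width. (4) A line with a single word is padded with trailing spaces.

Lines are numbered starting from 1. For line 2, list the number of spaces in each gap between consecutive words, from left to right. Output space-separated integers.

Answer: 2 1 1

Derivation:
Line 1: ['childhood', 'pepper', 'the'] (min_width=20, slack=2)
Line 2: ['white', 'bread', 'pepper', 'on'] (min_width=21, slack=1)
Line 3: ['rainbow', 'mountain', 'line'] (min_width=21, slack=1)
Line 4: ['letter', 'garden', 'night', 'my'] (min_width=22, slack=0)
Line 5: ['number', 'adventures', 'is'] (min_width=20, slack=2)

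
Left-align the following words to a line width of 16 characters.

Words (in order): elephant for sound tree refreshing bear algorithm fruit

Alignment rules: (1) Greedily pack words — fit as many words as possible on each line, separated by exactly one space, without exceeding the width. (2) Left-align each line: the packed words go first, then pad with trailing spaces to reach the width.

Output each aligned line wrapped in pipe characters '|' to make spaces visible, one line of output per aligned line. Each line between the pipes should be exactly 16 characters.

Answer: |elephant for    |
|sound tree      |
|refreshing bear |
|algorithm fruit |

Derivation:
Line 1: ['elephant', 'for'] (min_width=12, slack=4)
Line 2: ['sound', 'tree'] (min_width=10, slack=6)
Line 3: ['refreshing', 'bear'] (min_width=15, slack=1)
Line 4: ['algorithm', 'fruit'] (min_width=15, slack=1)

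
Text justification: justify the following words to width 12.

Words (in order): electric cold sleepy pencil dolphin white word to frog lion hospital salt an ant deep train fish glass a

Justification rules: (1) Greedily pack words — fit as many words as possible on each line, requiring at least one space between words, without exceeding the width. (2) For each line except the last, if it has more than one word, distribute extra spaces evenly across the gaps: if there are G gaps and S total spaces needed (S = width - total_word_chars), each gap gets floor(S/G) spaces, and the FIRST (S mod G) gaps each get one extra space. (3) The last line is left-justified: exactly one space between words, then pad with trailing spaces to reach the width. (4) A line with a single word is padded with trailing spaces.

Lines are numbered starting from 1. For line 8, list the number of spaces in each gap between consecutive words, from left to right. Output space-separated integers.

Line 1: ['electric'] (min_width=8, slack=4)
Line 2: ['cold', 'sleepy'] (min_width=11, slack=1)
Line 3: ['pencil'] (min_width=6, slack=6)
Line 4: ['dolphin'] (min_width=7, slack=5)
Line 5: ['white', 'word'] (min_width=10, slack=2)
Line 6: ['to', 'frog', 'lion'] (min_width=12, slack=0)
Line 7: ['hospital'] (min_width=8, slack=4)
Line 8: ['salt', 'an', 'ant'] (min_width=11, slack=1)
Line 9: ['deep', 'train'] (min_width=10, slack=2)
Line 10: ['fish', 'glass', 'a'] (min_width=12, slack=0)

Answer: 2 1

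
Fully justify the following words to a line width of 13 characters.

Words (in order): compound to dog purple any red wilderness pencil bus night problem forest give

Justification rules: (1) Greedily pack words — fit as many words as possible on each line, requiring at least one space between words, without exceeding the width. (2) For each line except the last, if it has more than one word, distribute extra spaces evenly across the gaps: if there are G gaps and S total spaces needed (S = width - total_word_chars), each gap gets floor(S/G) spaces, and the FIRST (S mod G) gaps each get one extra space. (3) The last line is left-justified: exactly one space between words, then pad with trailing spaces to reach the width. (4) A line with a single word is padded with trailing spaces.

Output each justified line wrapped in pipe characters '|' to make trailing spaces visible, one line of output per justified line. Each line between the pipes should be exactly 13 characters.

Line 1: ['compound', 'to'] (min_width=11, slack=2)
Line 2: ['dog', 'purple'] (min_width=10, slack=3)
Line 3: ['any', 'red'] (min_width=7, slack=6)
Line 4: ['wilderness'] (min_width=10, slack=3)
Line 5: ['pencil', 'bus'] (min_width=10, slack=3)
Line 6: ['night', 'problem'] (min_width=13, slack=0)
Line 7: ['forest', 'give'] (min_width=11, slack=2)

Answer: |compound   to|
|dog    purple|
|any       red|
|wilderness   |
|pencil    bus|
|night problem|
|forest give  |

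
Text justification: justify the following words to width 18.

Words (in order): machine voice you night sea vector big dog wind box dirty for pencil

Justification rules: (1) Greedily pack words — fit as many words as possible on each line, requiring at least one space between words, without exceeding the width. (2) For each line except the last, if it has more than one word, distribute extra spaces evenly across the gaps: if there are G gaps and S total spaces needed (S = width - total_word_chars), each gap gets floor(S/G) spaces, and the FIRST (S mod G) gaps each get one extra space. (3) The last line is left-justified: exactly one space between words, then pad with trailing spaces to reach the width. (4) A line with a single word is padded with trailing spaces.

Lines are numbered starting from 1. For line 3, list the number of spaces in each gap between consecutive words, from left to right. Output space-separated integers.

Line 1: ['machine', 'voice', 'you'] (min_width=17, slack=1)
Line 2: ['night', 'sea', 'vector'] (min_width=16, slack=2)
Line 3: ['big', 'dog', 'wind', 'box'] (min_width=16, slack=2)
Line 4: ['dirty', 'for', 'pencil'] (min_width=16, slack=2)

Answer: 2 2 1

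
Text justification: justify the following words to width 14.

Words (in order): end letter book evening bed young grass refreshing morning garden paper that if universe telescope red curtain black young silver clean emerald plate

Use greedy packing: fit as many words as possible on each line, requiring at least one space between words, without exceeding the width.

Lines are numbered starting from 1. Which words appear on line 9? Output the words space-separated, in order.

Answer: telescope red

Derivation:
Line 1: ['end', 'letter'] (min_width=10, slack=4)
Line 2: ['book', 'evening'] (min_width=12, slack=2)
Line 3: ['bed', 'young'] (min_width=9, slack=5)
Line 4: ['grass'] (min_width=5, slack=9)
Line 5: ['refreshing'] (min_width=10, slack=4)
Line 6: ['morning', 'garden'] (min_width=14, slack=0)
Line 7: ['paper', 'that', 'if'] (min_width=13, slack=1)
Line 8: ['universe'] (min_width=8, slack=6)
Line 9: ['telescope', 'red'] (min_width=13, slack=1)
Line 10: ['curtain', 'black'] (min_width=13, slack=1)
Line 11: ['young', 'silver'] (min_width=12, slack=2)
Line 12: ['clean', 'emerald'] (min_width=13, slack=1)
Line 13: ['plate'] (min_width=5, slack=9)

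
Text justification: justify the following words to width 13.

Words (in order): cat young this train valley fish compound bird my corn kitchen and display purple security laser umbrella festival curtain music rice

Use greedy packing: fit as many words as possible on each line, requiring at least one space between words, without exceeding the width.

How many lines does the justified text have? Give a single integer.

Answer: 14

Derivation:
Line 1: ['cat', 'young'] (min_width=9, slack=4)
Line 2: ['this', 'train'] (min_width=10, slack=3)
Line 3: ['valley', 'fish'] (min_width=11, slack=2)
Line 4: ['compound', 'bird'] (min_width=13, slack=0)
Line 5: ['my', 'corn'] (min_width=7, slack=6)
Line 6: ['kitchen', 'and'] (min_width=11, slack=2)
Line 7: ['display'] (min_width=7, slack=6)
Line 8: ['purple'] (min_width=6, slack=7)
Line 9: ['security'] (min_width=8, slack=5)
Line 10: ['laser'] (min_width=5, slack=8)
Line 11: ['umbrella'] (min_width=8, slack=5)
Line 12: ['festival'] (min_width=8, slack=5)
Line 13: ['curtain', 'music'] (min_width=13, slack=0)
Line 14: ['rice'] (min_width=4, slack=9)
Total lines: 14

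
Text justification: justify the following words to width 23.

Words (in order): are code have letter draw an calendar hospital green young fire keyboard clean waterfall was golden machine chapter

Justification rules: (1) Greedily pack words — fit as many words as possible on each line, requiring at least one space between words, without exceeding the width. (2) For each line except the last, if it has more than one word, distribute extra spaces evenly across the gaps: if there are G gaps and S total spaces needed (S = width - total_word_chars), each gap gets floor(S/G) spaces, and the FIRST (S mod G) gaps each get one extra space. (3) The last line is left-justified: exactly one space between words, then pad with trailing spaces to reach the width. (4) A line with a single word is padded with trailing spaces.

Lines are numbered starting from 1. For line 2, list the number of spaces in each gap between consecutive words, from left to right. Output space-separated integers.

Answer: 5 4

Derivation:
Line 1: ['are', 'code', 'have', 'letter'] (min_width=20, slack=3)
Line 2: ['draw', 'an', 'calendar'] (min_width=16, slack=7)
Line 3: ['hospital', 'green', 'young'] (min_width=20, slack=3)
Line 4: ['fire', 'keyboard', 'clean'] (min_width=19, slack=4)
Line 5: ['waterfall', 'was', 'golden'] (min_width=20, slack=3)
Line 6: ['machine', 'chapter'] (min_width=15, slack=8)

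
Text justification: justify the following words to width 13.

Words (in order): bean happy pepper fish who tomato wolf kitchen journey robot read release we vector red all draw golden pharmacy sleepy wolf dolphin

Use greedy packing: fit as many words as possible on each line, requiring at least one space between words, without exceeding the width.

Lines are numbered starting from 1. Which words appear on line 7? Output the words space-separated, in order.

Line 1: ['bean', 'happy'] (min_width=10, slack=3)
Line 2: ['pepper', 'fish'] (min_width=11, slack=2)
Line 3: ['who', 'tomato'] (min_width=10, slack=3)
Line 4: ['wolf', 'kitchen'] (min_width=12, slack=1)
Line 5: ['journey', 'robot'] (min_width=13, slack=0)
Line 6: ['read', 'release'] (min_width=12, slack=1)
Line 7: ['we', 'vector', 'red'] (min_width=13, slack=0)
Line 8: ['all', 'draw'] (min_width=8, slack=5)
Line 9: ['golden'] (min_width=6, slack=7)
Line 10: ['pharmacy'] (min_width=8, slack=5)
Line 11: ['sleepy', 'wolf'] (min_width=11, slack=2)
Line 12: ['dolphin'] (min_width=7, slack=6)

Answer: we vector red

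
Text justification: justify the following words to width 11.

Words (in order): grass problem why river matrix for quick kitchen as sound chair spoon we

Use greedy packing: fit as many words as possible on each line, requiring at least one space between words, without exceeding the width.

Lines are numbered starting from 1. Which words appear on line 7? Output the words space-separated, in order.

Line 1: ['grass'] (min_width=5, slack=6)
Line 2: ['problem', 'why'] (min_width=11, slack=0)
Line 3: ['river'] (min_width=5, slack=6)
Line 4: ['matrix', 'for'] (min_width=10, slack=1)
Line 5: ['quick'] (min_width=5, slack=6)
Line 6: ['kitchen', 'as'] (min_width=10, slack=1)
Line 7: ['sound', 'chair'] (min_width=11, slack=0)
Line 8: ['spoon', 'we'] (min_width=8, slack=3)

Answer: sound chair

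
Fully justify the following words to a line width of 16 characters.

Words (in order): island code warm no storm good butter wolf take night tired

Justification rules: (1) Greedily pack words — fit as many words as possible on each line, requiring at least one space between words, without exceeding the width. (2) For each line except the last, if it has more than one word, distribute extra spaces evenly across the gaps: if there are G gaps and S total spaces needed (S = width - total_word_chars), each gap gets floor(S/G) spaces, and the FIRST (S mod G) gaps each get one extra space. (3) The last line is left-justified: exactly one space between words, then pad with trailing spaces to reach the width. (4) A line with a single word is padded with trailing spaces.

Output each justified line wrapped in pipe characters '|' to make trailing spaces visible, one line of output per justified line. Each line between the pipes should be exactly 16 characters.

Line 1: ['island', 'code', 'warm'] (min_width=16, slack=0)
Line 2: ['no', 'storm', 'good'] (min_width=13, slack=3)
Line 3: ['butter', 'wolf', 'take'] (min_width=16, slack=0)
Line 4: ['night', 'tired'] (min_width=11, slack=5)

Answer: |island code warm|
|no   storm  good|
|butter wolf take|
|night tired     |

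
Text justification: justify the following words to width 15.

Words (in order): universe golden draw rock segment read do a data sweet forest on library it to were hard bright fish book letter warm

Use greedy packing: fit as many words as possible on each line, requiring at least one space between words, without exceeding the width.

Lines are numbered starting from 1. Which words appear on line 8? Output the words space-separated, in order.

Line 1: ['universe', 'golden'] (min_width=15, slack=0)
Line 2: ['draw', 'rock'] (min_width=9, slack=6)
Line 3: ['segment', 'read', 'do'] (min_width=15, slack=0)
Line 4: ['a', 'data', 'sweet'] (min_width=12, slack=3)
Line 5: ['forest', 'on'] (min_width=9, slack=6)
Line 6: ['library', 'it', 'to'] (min_width=13, slack=2)
Line 7: ['were', 'hard'] (min_width=9, slack=6)
Line 8: ['bright', 'fish'] (min_width=11, slack=4)
Line 9: ['book', 'letter'] (min_width=11, slack=4)
Line 10: ['warm'] (min_width=4, slack=11)

Answer: bright fish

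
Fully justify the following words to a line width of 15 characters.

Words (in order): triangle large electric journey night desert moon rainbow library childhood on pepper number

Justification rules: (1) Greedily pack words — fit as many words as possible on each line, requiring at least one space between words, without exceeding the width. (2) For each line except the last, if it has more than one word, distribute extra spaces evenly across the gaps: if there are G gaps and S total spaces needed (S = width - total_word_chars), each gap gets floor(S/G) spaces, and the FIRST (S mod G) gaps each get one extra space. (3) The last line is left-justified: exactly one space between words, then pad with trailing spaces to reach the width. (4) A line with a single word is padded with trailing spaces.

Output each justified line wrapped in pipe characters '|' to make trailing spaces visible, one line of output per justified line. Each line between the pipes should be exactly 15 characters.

Answer: |triangle  large|
|electric       |
|journey   night|
|desert     moon|
|rainbow library|
|childhood    on|
|pepper number  |

Derivation:
Line 1: ['triangle', 'large'] (min_width=14, slack=1)
Line 2: ['electric'] (min_width=8, slack=7)
Line 3: ['journey', 'night'] (min_width=13, slack=2)
Line 4: ['desert', 'moon'] (min_width=11, slack=4)
Line 5: ['rainbow', 'library'] (min_width=15, slack=0)
Line 6: ['childhood', 'on'] (min_width=12, slack=3)
Line 7: ['pepper', 'number'] (min_width=13, slack=2)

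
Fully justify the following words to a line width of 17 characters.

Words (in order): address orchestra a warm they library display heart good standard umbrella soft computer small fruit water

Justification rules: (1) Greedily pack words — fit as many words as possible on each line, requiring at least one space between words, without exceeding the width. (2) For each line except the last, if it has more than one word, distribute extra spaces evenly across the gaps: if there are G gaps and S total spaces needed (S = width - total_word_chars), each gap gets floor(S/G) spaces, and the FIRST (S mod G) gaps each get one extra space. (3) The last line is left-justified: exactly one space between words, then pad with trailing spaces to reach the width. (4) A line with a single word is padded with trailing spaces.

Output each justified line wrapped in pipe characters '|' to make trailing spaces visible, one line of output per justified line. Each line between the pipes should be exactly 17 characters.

Answer: |address orchestra|
|a    warm    they|
|library   display|
|heart        good|
|standard umbrella|
|soft     computer|
|small fruit water|

Derivation:
Line 1: ['address', 'orchestra'] (min_width=17, slack=0)
Line 2: ['a', 'warm', 'they'] (min_width=11, slack=6)
Line 3: ['library', 'display'] (min_width=15, slack=2)
Line 4: ['heart', 'good'] (min_width=10, slack=7)
Line 5: ['standard', 'umbrella'] (min_width=17, slack=0)
Line 6: ['soft', 'computer'] (min_width=13, slack=4)
Line 7: ['small', 'fruit', 'water'] (min_width=17, slack=0)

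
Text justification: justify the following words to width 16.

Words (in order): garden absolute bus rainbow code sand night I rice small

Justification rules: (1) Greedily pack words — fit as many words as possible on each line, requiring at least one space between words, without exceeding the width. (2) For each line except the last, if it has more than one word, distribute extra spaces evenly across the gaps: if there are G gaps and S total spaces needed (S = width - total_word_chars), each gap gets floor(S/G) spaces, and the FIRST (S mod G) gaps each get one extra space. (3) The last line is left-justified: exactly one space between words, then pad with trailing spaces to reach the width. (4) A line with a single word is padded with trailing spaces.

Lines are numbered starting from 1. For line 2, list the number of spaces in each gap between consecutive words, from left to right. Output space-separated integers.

Answer: 1 1

Derivation:
Line 1: ['garden', 'absolute'] (min_width=15, slack=1)
Line 2: ['bus', 'rainbow', 'code'] (min_width=16, slack=0)
Line 3: ['sand', 'night', 'I'] (min_width=12, slack=4)
Line 4: ['rice', 'small'] (min_width=10, slack=6)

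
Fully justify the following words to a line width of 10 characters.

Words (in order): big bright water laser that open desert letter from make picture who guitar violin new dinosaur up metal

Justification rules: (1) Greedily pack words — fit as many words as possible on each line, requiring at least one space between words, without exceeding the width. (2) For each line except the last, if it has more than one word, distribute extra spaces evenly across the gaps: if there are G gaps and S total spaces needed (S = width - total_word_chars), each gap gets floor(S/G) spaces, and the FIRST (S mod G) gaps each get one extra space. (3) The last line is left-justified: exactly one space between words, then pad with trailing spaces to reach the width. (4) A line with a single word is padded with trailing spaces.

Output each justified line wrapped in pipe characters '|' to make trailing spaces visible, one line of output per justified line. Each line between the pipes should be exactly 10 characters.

Answer: |big bright|
|water     |
|laser that|
|open      |
|desert    |
|letter    |
|from  make|
|picture   |
|who guitar|
|violin new|
|dinosaur  |
|up metal  |

Derivation:
Line 1: ['big', 'bright'] (min_width=10, slack=0)
Line 2: ['water'] (min_width=5, slack=5)
Line 3: ['laser', 'that'] (min_width=10, slack=0)
Line 4: ['open'] (min_width=4, slack=6)
Line 5: ['desert'] (min_width=6, slack=4)
Line 6: ['letter'] (min_width=6, slack=4)
Line 7: ['from', 'make'] (min_width=9, slack=1)
Line 8: ['picture'] (min_width=7, slack=3)
Line 9: ['who', 'guitar'] (min_width=10, slack=0)
Line 10: ['violin', 'new'] (min_width=10, slack=0)
Line 11: ['dinosaur'] (min_width=8, slack=2)
Line 12: ['up', 'metal'] (min_width=8, slack=2)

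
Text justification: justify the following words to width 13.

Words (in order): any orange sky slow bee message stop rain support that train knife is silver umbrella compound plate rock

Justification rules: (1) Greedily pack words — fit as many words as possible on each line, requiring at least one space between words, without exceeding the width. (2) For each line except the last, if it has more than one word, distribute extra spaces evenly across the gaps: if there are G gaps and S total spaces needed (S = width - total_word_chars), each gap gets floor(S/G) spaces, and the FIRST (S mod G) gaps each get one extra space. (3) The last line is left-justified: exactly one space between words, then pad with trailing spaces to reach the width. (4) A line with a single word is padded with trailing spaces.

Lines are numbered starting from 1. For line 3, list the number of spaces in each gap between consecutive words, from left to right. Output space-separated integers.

Line 1: ['any', 'orange'] (min_width=10, slack=3)
Line 2: ['sky', 'slow', 'bee'] (min_width=12, slack=1)
Line 3: ['message', 'stop'] (min_width=12, slack=1)
Line 4: ['rain', 'support'] (min_width=12, slack=1)
Line 5: ['that', 'train'] (min_width=10, slack=3)
Line 6: ['knife', 'is'] (min_width=8, slack=5)
Line 7: ['silver'] (min_width=6, slack=7)
Line 8: ['umbrella'] (min_width=8, slack=5)
Line 9: ['compound'] (min_width=8, slack=5)
Line 10: ['plate', 'rock'] (min_width=10, slack=3)

Answer: 2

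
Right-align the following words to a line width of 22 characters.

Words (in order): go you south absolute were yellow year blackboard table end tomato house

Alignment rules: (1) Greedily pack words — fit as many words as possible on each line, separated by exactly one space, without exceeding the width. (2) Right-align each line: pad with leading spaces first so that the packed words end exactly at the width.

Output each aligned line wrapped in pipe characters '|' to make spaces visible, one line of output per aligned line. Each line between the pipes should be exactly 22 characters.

Line 1: ['go', 'you', 'south', 'absolute'] (min_width=21, slack=1)
Line 2: ['were', 'yellow', 'year'] (min_width=16, slack=6)
Line 3: ['blackboard', 'table', 'end'] (min_width=20, slack=2)
Line 4: ['tomato', 'house'] (min_width=12, slack=10)

Answer: | go you south absolute|
|      were yellow year|
|  blackboard table end|
|          tomato house|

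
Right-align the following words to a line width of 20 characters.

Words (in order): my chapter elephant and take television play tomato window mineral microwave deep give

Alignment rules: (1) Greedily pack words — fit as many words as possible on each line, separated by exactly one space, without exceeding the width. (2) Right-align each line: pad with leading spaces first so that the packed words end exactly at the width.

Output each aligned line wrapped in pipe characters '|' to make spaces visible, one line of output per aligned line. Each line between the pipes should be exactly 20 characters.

Answer: | my chapter elephant|
| and take television|
|  play tomato window|
|   mineral microwave|
|           deep give|

Derivation:
Line 1: ['my', 'chapter', 'elephant'] (min_width=19, slack=1)
Line 2: ['and', 'take', 'television'] (min_width=19, slack=1)
Line 3: ['play', 'tomato', 'window'] (min_width=18, slack=2)
Line 4: ['mineral', 'microwave'] (min_width=17, slack=3)
Line 5: ['deep', 'give'] (min_width=9, slack=11)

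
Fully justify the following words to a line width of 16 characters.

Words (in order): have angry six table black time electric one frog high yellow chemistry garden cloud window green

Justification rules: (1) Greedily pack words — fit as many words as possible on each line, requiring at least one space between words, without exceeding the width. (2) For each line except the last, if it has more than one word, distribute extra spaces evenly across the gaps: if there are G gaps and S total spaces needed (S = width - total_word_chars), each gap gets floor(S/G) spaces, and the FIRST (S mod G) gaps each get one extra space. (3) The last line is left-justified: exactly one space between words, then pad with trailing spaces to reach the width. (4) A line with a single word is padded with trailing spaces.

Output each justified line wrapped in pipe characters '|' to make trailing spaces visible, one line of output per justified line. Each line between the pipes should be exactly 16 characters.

Line 1: ['have', 'angry', 'six'] (min_width=14, slack=2)
Line 2: ['table', 'black', 'time'] (min_width=16, slack=0)
Line 3: ['electric', 'one'] (min_width=12, slack=4)
Line 4: ['frog', 'high', 'yellow'] (min_width=16, slack=0)
Line 5: ['chemistry', 'garden'] (min_width=16, slack=0)
Line 6: ['cloud', 'window'] (min_width=12, slack=4)
Line 7: ['green'] (min_width=5, slack=11)

Answer: |have  angry  six|
|table black time|
|electric     one|
|frog high yellow|
|chemistry garden|
|cloud     window|
|green           |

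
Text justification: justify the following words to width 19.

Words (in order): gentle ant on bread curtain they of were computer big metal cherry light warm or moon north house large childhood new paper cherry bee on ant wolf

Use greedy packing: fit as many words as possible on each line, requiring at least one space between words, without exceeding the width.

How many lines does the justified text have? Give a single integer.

Answer: 9

Derivation:
Line 1: ['gentle', 'ant', 'on', 'bread'] (min_width=19, slack=0)
Line 2: ['curtain', 'they', 'of'] (min_width=15, slack=4)
Line 3: ['were', 'computer', 'big'] (min_width=17, slack=2)
Line 4: ['metal', 'cherry', 'light'] (min_width=18, slack=1)
Line 5: ['warm', 'or', 'moon', 'north'] (min_width=18, slack=1)
Line 6: ['house', 'large'] (min_width=11, slack=8)
Line 7: ['childhood', 'new', 'paper'] (min_width=19, slack=0)
Line 8: ['cherry', 'bee', 'on', 'ant'] (min_width=17, slack=2)
Line 9: ['wolf'] (min_width=4, slack=15)
Total lines: 9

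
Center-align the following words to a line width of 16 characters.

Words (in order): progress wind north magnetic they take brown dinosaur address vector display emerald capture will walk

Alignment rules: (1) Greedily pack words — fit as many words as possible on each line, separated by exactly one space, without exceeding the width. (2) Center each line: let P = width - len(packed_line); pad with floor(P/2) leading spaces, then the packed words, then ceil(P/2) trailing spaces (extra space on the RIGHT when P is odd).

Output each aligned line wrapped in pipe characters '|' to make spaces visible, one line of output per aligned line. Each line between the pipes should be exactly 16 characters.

Line 1: ['progress', 'wind'] (min_width=13, slack=3)
Line 2: ['north', 'magnetic'] (min_width=14, slack=2)
Line 3: ['they', 'take', 'brown'] (min_width=15, slack=1)
Line 4: ['dinosaur', 'address'] (min_width=16, slack=0)
Line 5: ['vector', 'display'] (min_width=14, slack=2)
Line 6: ['emerald', 'capture'] (min_width=15, slack=1)
Line 7: ['will', 'walk'] (min_width=9, slack=7)

Answer: | progress wind  |
| north magnetic |
|they take brown |
|dinosaur address|
| vector display |
|emerald capture |
|   will walk    |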